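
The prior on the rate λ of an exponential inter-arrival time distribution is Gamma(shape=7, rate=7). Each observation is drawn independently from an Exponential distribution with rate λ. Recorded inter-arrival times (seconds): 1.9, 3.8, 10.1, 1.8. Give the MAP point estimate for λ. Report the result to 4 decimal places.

The Exponential(rate=λ) likelihood is ∝ λ^n e^(−λΣtᵢ). Here n = 4 and Σtᵢ = 1.9 + 3.8 + 10.1 + 1.8 = 17.6.
Posterior ∝ λ^6e^(−7λ) · λ^4e^(−17.6λ) = λ^10e^(−24.6λ), i.e. Gamma(11, 24.6).
Mode = (a−1)/b = 10/24.6 ≈ 0.4065.

λ̂_MAP = 0.4065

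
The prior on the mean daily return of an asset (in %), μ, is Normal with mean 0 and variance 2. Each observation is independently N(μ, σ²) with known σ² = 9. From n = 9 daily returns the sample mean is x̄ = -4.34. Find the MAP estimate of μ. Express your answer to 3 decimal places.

μ̂_MAP = -2.893

n = 9, x̄ = -4.34.
For a Normal prior and Normal likelihood with known variance, the posterior is Normal; its mode equals its mean, the precision-weighted average.
Prior precision 1/σ₀² = 1/2 = 0.5; data precision n/σ² = 9/9 = 1.
μ̂ = (0.5·0 + 1·(-4.34)) / (0.5 + 1) = (-4.34)/1.5 = -217/75 ≈ -2.893.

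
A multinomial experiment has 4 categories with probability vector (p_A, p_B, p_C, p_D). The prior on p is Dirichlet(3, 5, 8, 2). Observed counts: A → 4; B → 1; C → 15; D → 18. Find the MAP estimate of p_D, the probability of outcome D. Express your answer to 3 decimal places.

The posterior is Dirichlet(αᵢ + nᵢ) = Dirichlet(7, 6, 23, 20).
For a Dirichlet(a₁,…,a_K) with all aᵢ > 1, the mode has j-th component (aⱼ − 1)/(Σaᵢ − K).
Here Σaᵢ = 56 and K = 4, so p_D = (20 − 1)/(56 − 4) = 19/52 ≈ 0.365.

MAP estimate of p_D = 0.365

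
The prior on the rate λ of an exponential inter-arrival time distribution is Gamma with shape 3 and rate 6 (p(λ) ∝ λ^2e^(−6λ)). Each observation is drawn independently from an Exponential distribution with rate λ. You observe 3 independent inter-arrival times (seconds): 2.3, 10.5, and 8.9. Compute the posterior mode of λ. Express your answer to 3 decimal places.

The Exponential(rate=λ) likelihood is ∝ λ^n e^(−λΣtᵢ). Here n = 3 and Σtᵢ = 2.3 + 10.5 + 8.9 = 21.7.
Posterior ∝ λ^2e^(−6λ) · λ^3e^(−21.7λ) = λ^5e^(−27.7λ), i.e. Gamma(6, 27.7).
Mode = (a−1)/b = 5/27.7 ≈ 0.181.

λ̂_MAP = 0.181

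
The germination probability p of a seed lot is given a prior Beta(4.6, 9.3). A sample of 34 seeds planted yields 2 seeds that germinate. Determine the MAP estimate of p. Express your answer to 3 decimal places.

Prior: Beta(4.6, 9.3).
Data: 2 successes in 34 trials. The binomial likelihood contributes p^2(1−p)^32, so the posterior is Beta(4.6+2, 9.3+32) = Beta(6.6, 41.3).
For Beta(a, b) with a, b > 1 the mode is (a−1)/(a+b−2) = 5.6/45.9 ≈ 0.122.

p̂_MAP = 0.122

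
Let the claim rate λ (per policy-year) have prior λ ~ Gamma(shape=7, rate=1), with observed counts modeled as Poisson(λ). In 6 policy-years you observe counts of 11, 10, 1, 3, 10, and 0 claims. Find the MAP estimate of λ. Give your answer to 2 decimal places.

λ̂_MAP = 5.86

Σxᵢ = 11+10+1+3+10+0 = 35, with n = 6.
Posterior ∝ λ^6e^(−1λ) · λ^35e^(−6λ) = λ^41e^(−7λ), i.e. Gamma(shape=42, rate=7).
The mode of a Gamma(a, b) with a ≥ 1 (shape–rate) is (a−1)/b = 41/7 ≈ 5.86.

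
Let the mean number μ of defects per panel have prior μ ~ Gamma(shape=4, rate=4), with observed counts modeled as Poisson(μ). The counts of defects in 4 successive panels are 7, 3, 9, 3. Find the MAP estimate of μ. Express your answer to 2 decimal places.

Σxᵢ = 7+3+9+3 = 22, with n = 4.
Posterior ∝ μ^3e^(−4μ) · μ^22e^(−4μ) = μ^25e^(−8μ), i.e. Gamma(shape=26, rate=8).
The mode of a Gamma(a, b) with a ≥ 1 (shape–rate) is (a−1)/b = 25/8 ≈ 3.13.

μ̂_MAP = 3.13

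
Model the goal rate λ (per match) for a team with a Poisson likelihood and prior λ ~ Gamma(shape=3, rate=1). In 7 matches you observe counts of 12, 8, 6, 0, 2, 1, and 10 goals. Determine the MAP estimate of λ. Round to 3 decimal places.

λ̂_MAP = 5.125

Σxᵢ = 12+8+6+0+2+1+10 = 39, with n = 7.
Posterior ∝ λ^2e^(−1λ) · λ^39e^(−7λ) = λ^41e^(−8λ), i.e. Gamma(shape=42, rate=8).
The mode of a Gamma(a, b) with a ≥ 1 (shape–rate) is (a−1)/b = 41/8 ≈ 5.125.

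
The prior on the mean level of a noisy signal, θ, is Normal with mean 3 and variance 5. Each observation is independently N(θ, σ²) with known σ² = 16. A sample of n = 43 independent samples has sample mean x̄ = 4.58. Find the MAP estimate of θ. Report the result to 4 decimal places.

θ̂_MAP = 4.4706

n = 43, x̄ = 4.58.
For a Normal prior and Normal likelihood with known variance, the posterior is Normal; its mode equals its mean, the precision-weighted average.
Prior precision 1/σ₀² = 1/5 = 0.2; data precision n/σ² = 43/16 = 2.6875.
θ̂ = (0.2·3 + 2.6875·4.58) / (0.2 + 2.6875) = 12.90875/2.8875 = 10327/2310 ≈ 4.4706.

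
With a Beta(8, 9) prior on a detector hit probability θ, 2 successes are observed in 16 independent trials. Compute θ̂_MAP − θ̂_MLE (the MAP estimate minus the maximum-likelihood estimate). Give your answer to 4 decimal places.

Posterior is Beta(10, 23); MAP = (10−1)/(33−2) = 9/31 ≈ 0.29032.
MLE ignores the prior: θ̂_MLE = k/n = 2/16 ≈ 0.12500.
Difference = 9/31 − 2/16 = 41/248 ≈ 0.1653.

MAP − MLE = 0.1653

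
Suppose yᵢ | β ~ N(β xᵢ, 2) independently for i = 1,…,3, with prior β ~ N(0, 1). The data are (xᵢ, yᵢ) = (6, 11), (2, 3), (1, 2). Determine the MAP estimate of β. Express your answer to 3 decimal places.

log p(β | y) = −Σ(yᵢ − βxᵢ)²/(2·2) − β²/(2·1) + const.
Setting the derivative to zero: Σxᵢ(yᵢ − βxᵢ)/2 − β/1 = 0, so β = Σxᵢyᵢ / (Σxᵢ² + σ²/τ²).
Σxᵢyᵢ = 6·11 + 2·3 + 1·2 = 74; Σxᵢ² = 41; σ²/τ² = 2.
β̂_MAP = 74 / (41 + 2) = 74/43 ≈ 1.721.

β̂_MAP = 1.721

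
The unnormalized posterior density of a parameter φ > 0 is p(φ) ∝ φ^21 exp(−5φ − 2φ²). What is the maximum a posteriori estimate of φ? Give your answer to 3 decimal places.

φ̂_MAP = 1.750

ℓ'(φ) = 21/φ − 5 − 4φ. Setting this to zero and multiplying by φ: 4φ² + 5φ − 21 = 0.
φ = (−5 + √(5² + 4·4·21)) / (2·4) = (−5 + √361) / 8 = (−5 + 19)/8 = 7/4.
ℓ''(φ) = −21/φ² − 4 < 0, confirming a maximum.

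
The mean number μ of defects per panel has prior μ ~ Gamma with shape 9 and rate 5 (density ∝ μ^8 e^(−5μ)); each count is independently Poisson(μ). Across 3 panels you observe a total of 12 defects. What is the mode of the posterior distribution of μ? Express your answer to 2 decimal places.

μ̂_MAP = 2.50

Σxᵢ = 12, n = 3.
Posterior ∝ μ^8e^(−5μ) · μ^12e^(−3μ) = μ^20e^(−8μ), i.e. Gamma(shape=21, rate=8).
The mode of a Gamma(a, b) with a ≥ 1 (shape–rate) is (a−1)/b = 20/8 ≈ 2.50.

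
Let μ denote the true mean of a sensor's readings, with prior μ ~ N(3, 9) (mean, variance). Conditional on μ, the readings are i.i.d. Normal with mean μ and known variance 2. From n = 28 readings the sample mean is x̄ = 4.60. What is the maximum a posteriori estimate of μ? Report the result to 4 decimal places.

μ̂_MAP = 4.5874

n = 28, x̄ = 4.60.
For a Normal prior and Normal likelihood with known variance, the posterior is Normal; its mode equals its mean, the precision-weighted average.
Prior precision 1/σ₀² = 1/9; data precision n/σ² = 28/2 = 14.
μ̂ = ((1/9)·3 + 14·4.6) / (1/9 + 14) = (971/15)/(127/9) = 2913/635 ≈ 4.5874.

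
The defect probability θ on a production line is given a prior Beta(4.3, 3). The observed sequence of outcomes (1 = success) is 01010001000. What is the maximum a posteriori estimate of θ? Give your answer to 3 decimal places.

θ̂_MAP = 0.387

Prior: Beta(4.3, 3).
Data: 3 successes in 11 trials (from the sequence). The binomial likelihood contributes θ^3(1−θ)^8, so the posterior is Beta(4.3+3, 3+8) = Beta(7.3, 11).
For Beta(a, b) with a, b > 1 the mode is (a−1)/(a+b−2) = 6.3/16.3 ≈ 0.387.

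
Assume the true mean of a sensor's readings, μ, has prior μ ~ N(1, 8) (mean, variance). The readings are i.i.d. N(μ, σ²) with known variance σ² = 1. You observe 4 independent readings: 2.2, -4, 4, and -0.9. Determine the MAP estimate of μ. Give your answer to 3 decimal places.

n = 4; x̄ = (2.2 + (-4) + 4 + (-0.9))/4 = 1.3/4 = 0.325.
For a Normal prior and Normal likelihood with known variance, the posterior is Normal; its mode equals its mean, the precision-weighted average.
Prior precision 1/σ₀² = 1/8 = 0.125; data precision n/σ² = 4/1 = 4.
μ̂ = (0.125·1 + 4·0.325) / (0.125 + 4) = 1.425/4.125 = 19/55 ≈ 0.345.

μ̂_MAP = 0.345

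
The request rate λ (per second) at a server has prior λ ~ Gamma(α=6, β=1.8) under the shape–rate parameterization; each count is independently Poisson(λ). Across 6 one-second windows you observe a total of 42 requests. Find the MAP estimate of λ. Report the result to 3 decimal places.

λ̂_MAP = 6.026

Σxᵢ = 42, n = 6.
Posterior ∝ λ^5e^(−1.8λ) · λ^42e^(−6λ) = λ^47e^(−7.8λ), i.e. Gamma(shape=48, rate=7.8).
The mode of a Gamma(a, b) with a ≥ 1 (shape–rate) is (a−1)/b = 47/7.8 ≈ 6.026.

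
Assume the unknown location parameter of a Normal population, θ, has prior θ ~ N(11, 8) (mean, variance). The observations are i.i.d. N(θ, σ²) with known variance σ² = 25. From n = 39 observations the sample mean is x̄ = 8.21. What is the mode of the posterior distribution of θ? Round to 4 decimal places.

θ̂_MAP = 8.4170

n = 39, x̄ = 8.21.
For a Normal prior and Normal likelihood with known variance, the posterior is Normal; its mode equals its mean, the precision-weighted average.
Prior precision 1/σ₀² = 1/8 = 0.125; data precision n/σ² = 39/25 = 1.56.
θ̂ = (0.125·11 + 1.56·8.21) / (0.125 + 1.56) = 14.1826/1.685 = 70913/8425 ≈ 8.4170.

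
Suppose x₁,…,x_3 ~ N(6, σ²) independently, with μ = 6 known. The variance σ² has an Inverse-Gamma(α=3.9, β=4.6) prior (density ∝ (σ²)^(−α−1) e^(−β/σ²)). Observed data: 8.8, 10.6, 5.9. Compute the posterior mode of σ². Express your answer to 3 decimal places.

σ̂²_MAP = 2.985

Sum of squared deviations about the known mean: SS = (8.8−6)² + (10.6−6)² + (5.9−6)² = 29.01.
The Normal likelihood contributes (σ²)^(−n/2) exp(−SS/(2σ²)), so the posterior is Inverse-Gamma(α + n/2, β + SS/2) = Inverse-Gamma(5.4, 19.105).
The mode of Inverse-Gamma(a, b) is b/(a+1) = 19.105/6.4 ≈ 2.985.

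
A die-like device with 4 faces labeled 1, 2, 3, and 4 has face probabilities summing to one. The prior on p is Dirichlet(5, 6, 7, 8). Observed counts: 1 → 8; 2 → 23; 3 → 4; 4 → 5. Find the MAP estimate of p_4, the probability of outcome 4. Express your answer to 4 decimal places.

MAP estimate: 0.1935

The posterior is Dirichlet(αᵢ + nᵢ) = Dirichlet(13, 29, 11, 13).
For a Dirichlet(a₁,…,a_K) with all aᵢ > 1, the mode has j-th component (aⱼ − 1)/(Σaᵢ − K).
Here Σaᵢ = 66 and K = 4, so p_4 = (13 − 1)/(66 − 4) = 12/62 ≈ 0.1935.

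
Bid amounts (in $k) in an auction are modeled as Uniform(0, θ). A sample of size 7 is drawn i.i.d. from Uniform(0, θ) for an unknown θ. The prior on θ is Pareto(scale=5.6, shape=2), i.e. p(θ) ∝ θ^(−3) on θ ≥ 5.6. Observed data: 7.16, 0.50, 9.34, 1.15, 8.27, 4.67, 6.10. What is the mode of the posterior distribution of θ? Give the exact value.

The Uniform(0, θ) likelihood is θ^(−n) for θ ≥ max(xᵢ), zero otherwise. Here max(xᵢ) = 9.34.
Posterior ∝ θ^(−3) · θ^(−7) = θ^(−10) on θ ≥ max(5.6, 9.34) = 9.34.
This density is strictly decreasing in θ, so the posterior mode lies at the lower boundary of the support.

θ̂_MAP = 9.34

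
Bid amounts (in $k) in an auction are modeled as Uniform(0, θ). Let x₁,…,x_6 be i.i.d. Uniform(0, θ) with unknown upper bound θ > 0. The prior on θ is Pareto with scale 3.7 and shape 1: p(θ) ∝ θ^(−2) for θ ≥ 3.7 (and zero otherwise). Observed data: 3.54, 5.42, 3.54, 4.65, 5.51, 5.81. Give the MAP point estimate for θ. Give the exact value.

θ̂_MAP = 5.81

The Uniform(0, θ) likelihood is θ^(−n) for θ ≥ max(xᵢ), zero otherwise. Here max(xᵢ) = 5.81.
Posterior ∝ θ^(−2) · θ^(−6) = θ^(−8) on θ ≥ max(3.7, 5.81) = 5.81.
This density is strictly decreasing in θ, so the posterior mode lies at the lower boundary of the support.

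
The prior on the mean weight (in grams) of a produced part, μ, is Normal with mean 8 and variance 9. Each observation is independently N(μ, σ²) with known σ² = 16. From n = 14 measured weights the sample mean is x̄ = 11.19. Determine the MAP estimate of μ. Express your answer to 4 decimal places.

n = 14, x̄ = 11.19.
For a Normal prior and Normal likelihood with known variance, the posterior is Normal; its mode equals its mean, the precision-weighted average.
Prior precision 1/σ₀² = 1/9; data precision n/σ² = 14/16 = 0.875.
μ̂ = ((1/9)·8 + 0.875·11.19) / (1/9 + 0.875) = (76897/7200)/(71/72) = 76897/7100 ≈ 10.8306.

μ̂_MAP = 10.8306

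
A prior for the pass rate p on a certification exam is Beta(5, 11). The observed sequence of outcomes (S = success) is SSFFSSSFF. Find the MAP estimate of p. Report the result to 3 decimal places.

Prior: Beta(5, 11).
Data: 5 successes in 9 trials (from the sequence). The binomial likelihood contributes p^5(1−p)^4, so the posterior is Beta(5+5, 11+4) = Beta(10, 15).
For Beta(a, b) with a, b > 1 the mode is (a−1)/(a+b−2) = 9/23 ≈ 0.391.

p̂_MAP = 0.391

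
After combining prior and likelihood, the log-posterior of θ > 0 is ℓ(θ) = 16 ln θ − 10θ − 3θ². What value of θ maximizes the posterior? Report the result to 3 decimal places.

θ̂_MAP = 1.000

ℓ'(θ) = 16/θ − 10 − 6θ. Setting this to zero and multiplying by θ: 6θ² + 10θ − 16 = 0.
θ = (−10 + √(10² + 4·6·16)) / (2·6) = (−10 + √484) / 12 = (−10 + 22)/12 = 1.
ℓ''(θ) = −16/θ² − 6 < 0, confirming a maximum.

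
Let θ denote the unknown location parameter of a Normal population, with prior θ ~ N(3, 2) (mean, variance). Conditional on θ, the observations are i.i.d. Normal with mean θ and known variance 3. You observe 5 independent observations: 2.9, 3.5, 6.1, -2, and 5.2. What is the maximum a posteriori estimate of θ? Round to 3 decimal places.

n = 5; x̄ = (2.9 + 3.5 + 6.1 + (-2) + 5.2)/5 = 15.7/5 = 3.14.
For a Normal prior and Normal likelihood with known variance, the posterior is Normal; its mode equals its mean, the precision-weighted average.
Prior precision 1/σ₀² = 1/2 = 0.5; data precision n/σ² = 5/3.
θ̂ = (0.5·3 + (5/3)·3.14) / (0.5 + 5/3) = (101/15)/(13/6) = 202/65 ≈ 3.108.

θ̂_MAP = 3.108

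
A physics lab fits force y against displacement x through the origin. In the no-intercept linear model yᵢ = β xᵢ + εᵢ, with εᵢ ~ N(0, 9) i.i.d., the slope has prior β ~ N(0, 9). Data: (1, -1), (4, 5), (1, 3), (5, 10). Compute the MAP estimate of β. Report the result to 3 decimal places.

log p(β | y) = −Σ(yᵢ − βxᵢ)²/(2·9) − β²/(2·9) + const.
Setting the derivative to zero: Σxᵢ(yᵢ − βxᵢ)/9 − β/9 = 0, so β = Σxᵢyᵢ / (Σxᵢ² + σ²/τ²).
Σxᵢyᵢ = 1·(-1) + 4·5 + 1·3 + 5·10 = 72; Σxᵢ² = 43; σ²/τ² = 1.
β̂_MAP = 72 / (43 + 1) = 72/44 ≈ 1.636.

β̂_MAP = 1.636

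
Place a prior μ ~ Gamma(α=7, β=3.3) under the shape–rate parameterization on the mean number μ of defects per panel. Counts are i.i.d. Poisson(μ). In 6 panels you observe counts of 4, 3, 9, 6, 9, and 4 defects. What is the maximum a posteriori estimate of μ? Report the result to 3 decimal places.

Σxᵢ = 4+3+9+6+9+4 = 35, with n = 6.
Posterior ∝ μ^6e^(−3.3μ) · μ^35e^(−6μ) = μ^41e^(−9.3μ), i.e. Gamma(shape=42, rate=9.3).
The mode of a Gamma(a, b) with a ≥ 1 (shape–rate) is (a−1)/b = 41/9.3 ≈ 4.409.

μ̂_MAP = 4.409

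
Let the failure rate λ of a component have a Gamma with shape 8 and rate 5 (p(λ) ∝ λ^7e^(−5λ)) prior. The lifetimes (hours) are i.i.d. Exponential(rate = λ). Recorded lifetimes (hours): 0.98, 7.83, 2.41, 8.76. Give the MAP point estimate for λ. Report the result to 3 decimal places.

λ̂_MAP = 0.440

The Exponential(rate=λ) likelihood is ∝ λ^n e^(−λΣtᵢ). Here n = 4 and Σtᵢ = 0.98 + 7.83 + 2.41 + 8.76 = 19.98.
Posterior ∝ λ^7e^(−5λ) · λ^4e^(−19.98λ) = λ^11e^(−24.98λ), i.e. Gamma(12, 24.98).
Mode = (a−1)/b = 11/24.98 ≈ 0.440.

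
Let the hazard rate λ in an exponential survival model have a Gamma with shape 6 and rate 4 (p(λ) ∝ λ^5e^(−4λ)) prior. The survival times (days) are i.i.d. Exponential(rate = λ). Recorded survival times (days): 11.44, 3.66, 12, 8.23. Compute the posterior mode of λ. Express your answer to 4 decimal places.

λ̂_MAP = 0.2288

The Exponential(rate=λ) likelihood is ∝ λ^n e^(−λΣtᵢ). Here n = 4 and Σtᵢ = 11.44 + 3.66 + 12 + 8.23 = 35.33.
Posterior ∝ λ^5e^(−4λ) · λ^4e^(−35.33λ) = λ^9e^(−39.33λ), i.e. Gamma(10, 39.33).
Mode = (a−1)/b = 9/39.33 ≈ 0.2288.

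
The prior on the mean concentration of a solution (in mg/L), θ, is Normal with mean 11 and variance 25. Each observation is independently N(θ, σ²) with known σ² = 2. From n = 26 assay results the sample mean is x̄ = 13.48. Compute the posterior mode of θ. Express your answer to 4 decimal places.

θ̂_MAP = 13.4724

n = 26, x̄ = 13.48.
For a Normal prior and Normal likelihood with known variance, the posterior is Normal; its mode equals its mean, the precision-weighted average.
Prior precision 1/σ₀² = 1/25 = 0.04; data precision n/σ² = 26/2 = 13.
θ̂ = (0.04·11 + 13·13.48) / (0.04 + 13) = 175.68/13.04 = 2196/163 ≈ 13.4724.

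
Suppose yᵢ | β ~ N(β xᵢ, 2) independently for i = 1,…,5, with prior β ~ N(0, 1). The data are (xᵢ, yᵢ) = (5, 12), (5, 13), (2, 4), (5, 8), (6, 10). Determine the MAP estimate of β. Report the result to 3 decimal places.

β̂_MAP = 1.991

log p(β | y) = −Σ(yᵢ − βxᵢ)²/(2·2) − β²/(2·1) + const.
Setting the derivative to zero: Σxᵢ(yᵢ − βxᵢ)/2 − β/1 = 0, so β = Σxᵢyᵢ / (Σxᵢ² + σ²/τ²).
Σxᵢyᵢ = 5·12 + 5·13 + 2·4 + 5·8 + 6·10 = 233; Σxᵢ² = 115; σ²/τ² = 2.
β̂_MAP = 233 / (115 + 2) = 233/117 ≈ 1.991.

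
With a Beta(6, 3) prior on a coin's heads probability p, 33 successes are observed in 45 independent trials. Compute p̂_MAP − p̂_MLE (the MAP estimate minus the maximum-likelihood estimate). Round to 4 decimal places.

Posterior is Beta(39, 15); MAP = (39−1)/(54−2) = 38/52 ≈ 0.73077.
MLE ignores the prior: p̂_MLE = k/n = 33/45 ≈ 0.73333.
Difference = 38/52 − 33/45 = -1/390 ≈ -0.0026.

MAP − MLE = -0.0026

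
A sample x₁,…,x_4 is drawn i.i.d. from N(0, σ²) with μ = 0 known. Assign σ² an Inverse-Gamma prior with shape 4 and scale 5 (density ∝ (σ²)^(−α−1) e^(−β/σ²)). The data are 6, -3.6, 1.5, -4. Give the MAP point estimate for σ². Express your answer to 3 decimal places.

Sum of squared deviations about the known mean: SS = (6−0)² + (-3.6−0)² + (1.5−0)² + (-4−0)² = 67.21.
The Normal likelihood contributes (σ²)^(−n/2) exp(−SS/(2σ²)), so the posterior is Inverse-Gamma(α + n/2, β + SS/2) = Inverse-Gamma(6, 38.605).
The mode of Inverse-Gamma(a, b) is b/(a+1) = 38.605/7 ≈ 5.515.

σ̂²_MAP = 5.515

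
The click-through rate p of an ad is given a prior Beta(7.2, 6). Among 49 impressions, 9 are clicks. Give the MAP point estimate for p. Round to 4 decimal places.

Prior: Beta(7.2, 6).
Data: 9 successes in 49 trials. The binomial likelihood contributes p^9(1−p)^40, so the posterior is Beta(7.2+9, 6+40) = Beta(16.2, 46).
For Beta(a, b) with a, b > 1 the mode is (a−1)/(a+b−2) = 15.2/60.2 ≈ 0.2525.

p̂_MAP = 0.2525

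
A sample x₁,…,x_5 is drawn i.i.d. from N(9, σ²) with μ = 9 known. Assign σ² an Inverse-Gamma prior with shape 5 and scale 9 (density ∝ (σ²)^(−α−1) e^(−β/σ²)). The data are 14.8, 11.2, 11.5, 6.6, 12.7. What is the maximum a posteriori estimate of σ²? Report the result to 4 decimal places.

Sum of squared deviations about the known mean: SS = (14.8−9)² + (11.2−9)² + (11.5−9)² + (6.6−9)² + (12.7−9)² = 64.18.
The Normal likelihood contributes (σ²)^(−n/2) exp(−SS/(2σ²)), so the posterior is Inverse-Gamma(α + n/2, β + SS/2) = Inverse-Gamma(7.5, 41.09).
The mode of Inverse-Gamma(a, b) is b/(a+1) = 41.09/8.5 ≈ 4.8341.

σ̂²_MAP = 4.8341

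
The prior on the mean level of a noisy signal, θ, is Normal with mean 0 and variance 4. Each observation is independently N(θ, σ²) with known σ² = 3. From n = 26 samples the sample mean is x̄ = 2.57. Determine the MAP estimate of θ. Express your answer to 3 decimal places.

θ̂_MAP = 2.498

n = 26, x̄ = 2.57.
For a Normal prior and Normal likelihood with known variance, the posterior is Normal; its mode equals its mean, the precision-weighted average.
Prior precision 1/σ₀² = 1/4 = 0.25; data precision n/σ² = 26/3.
θ̂ = (0.25·0 + (26/3)·2.57) / (0.25 + 26/3) = (3341/150)/(107/12) = 6682/2675 ≈ 2.498.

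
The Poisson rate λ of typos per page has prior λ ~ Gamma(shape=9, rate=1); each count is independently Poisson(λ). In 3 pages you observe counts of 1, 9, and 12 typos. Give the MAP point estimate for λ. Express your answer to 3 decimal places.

Σxᵢ = 1+9+12 = 22, with n = 3.
Posterior ∝ λ^8e^(−1λ) · λ^22e^(−3λ) = λ^30e^(−4λ), i.e. Gamma(shape=31, rate=4).
The mode of a Gamma(a, b) with a ≥ 1 (shape–rate) is (a−1)/b = 30/4 ≈ 7.500.

λ̂_MAP = 7.500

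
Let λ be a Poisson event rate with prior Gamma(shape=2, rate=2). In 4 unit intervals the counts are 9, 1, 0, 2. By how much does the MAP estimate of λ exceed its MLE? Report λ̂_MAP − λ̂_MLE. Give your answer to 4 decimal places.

Σxᵢ = 12. Posterior is Gamma(14, 6); MAP = (14−1)/6 = 13/6 ≈ 2.16667.
MLE = x̄ = 12/4 ≈ 3.00000.
Difference = 13/6 − 12/4 = -5/6 ≈ -0.8333.

MAP − MLE = -0.8333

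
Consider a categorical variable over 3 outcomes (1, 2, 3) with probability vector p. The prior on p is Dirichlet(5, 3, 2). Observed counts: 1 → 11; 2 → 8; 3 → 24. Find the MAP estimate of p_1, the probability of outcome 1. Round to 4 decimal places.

MAP estimate: 0.3000

The posterior is Dirichlet(αᵢ + nᵢ) = Dirichlet(16, 11, 26).
For a Dirichlet(a₁,…,a_K) with all aᵢ > 1, the mode has j-th component (aⱼ − 1)/(Σaᵢ − K).
Here Σaᵢ = 53 and K = 3, so p_1 = (16 − 1)/(53 − 3) = 15/50 ≈ 0.3000.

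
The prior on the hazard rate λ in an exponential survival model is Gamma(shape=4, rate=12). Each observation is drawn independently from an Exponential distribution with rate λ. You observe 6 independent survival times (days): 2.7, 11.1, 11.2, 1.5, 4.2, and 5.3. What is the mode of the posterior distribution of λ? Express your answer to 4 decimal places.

λ̂_MAP = 0.1875

The Exponential(rate=λ) likelihood is ∝ λ^n e^(−λΣtᵢ). Here n = 6 and Σtᵢ = 2.7 + 11.1 + 11.2 + 1.5 + 4.2 + 5.3 = 36.
Posterior ∝ λ^3e^(−12λ) · λ^6e^(−36λ) = λ^9e^(−48λ), i.e. Gamma(10, 48).
Mode = (a−1)/b = 9/48 ≈ 0.1875.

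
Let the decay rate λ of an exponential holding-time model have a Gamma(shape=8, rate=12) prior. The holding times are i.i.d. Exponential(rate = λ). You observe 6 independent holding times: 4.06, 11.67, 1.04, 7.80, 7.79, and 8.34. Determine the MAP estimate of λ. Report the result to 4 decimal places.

The Exponential(rate=λ) likelihood is ∝ λ^n e^(−λΣtᵢ). Here n = 6 and Σtᵢ = 4.06 + 11.67 + 1.04 + 7.80 + 7.79 + 8.34 = 40.70.
Posterior ∝ λ^7e^(−12λ) · λ^6e^(−40.70λ) = λ^13e^(−52.70λ), i.e. Gamma(14, 52.70).
Mode = (a−1)/b = 13/52.70 ≈ 0.2467.

λ̂_MAP = 0.2467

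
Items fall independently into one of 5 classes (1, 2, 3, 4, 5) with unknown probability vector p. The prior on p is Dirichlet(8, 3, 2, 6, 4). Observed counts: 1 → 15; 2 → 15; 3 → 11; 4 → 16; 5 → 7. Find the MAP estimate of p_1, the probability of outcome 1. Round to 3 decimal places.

MAP estimate: 0.268

The posterior is Dirichlet(αᵢ + nᵢ) = Dirichlet(23, 18, 13, 22, 11).
For a Dirichlet(a₁,…,a_K) with all aᵢ > 1, the mode has j-th component (aⱼ − 1)/(Σaᵢ − K).
Here Σaᵢ = 87 and K = 5, so p_1 = (23 − 1)/(87 − 5) = 22/82 ≈ 0.268.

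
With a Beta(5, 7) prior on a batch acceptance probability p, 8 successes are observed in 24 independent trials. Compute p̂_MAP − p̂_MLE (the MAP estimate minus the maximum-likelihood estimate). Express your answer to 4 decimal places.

MAP − MLE = 0.0196

Posterior is Beta(13, 23); MAP = (13−1)/(36−2) = 12/34 ≈ 0.35294.
MLE ignores the prior: p̂_MLE = k/n = 8/24 ≈ 0.33333.
Difference = 12/34 − 8/24 = 1/51 ≈ 0.0196.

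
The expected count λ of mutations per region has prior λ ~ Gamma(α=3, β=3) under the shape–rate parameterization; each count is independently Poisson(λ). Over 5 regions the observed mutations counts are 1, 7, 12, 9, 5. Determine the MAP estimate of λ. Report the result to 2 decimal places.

λ̂_MAP = 4.50

Σxᵢ = 1+7+12+9+5 = 34, with n = 5.
Posterior ∝ λ^2e^(−3λ) · λ^34e^(−5λ) = λ^36e^(−8λ), i.e. Gamma(shape=37, rate=8).
The mode of a Gamma(a, b) with a ≥ 1 (shape–rate) is (a−1)/b = 36/8 ≈ 4.50.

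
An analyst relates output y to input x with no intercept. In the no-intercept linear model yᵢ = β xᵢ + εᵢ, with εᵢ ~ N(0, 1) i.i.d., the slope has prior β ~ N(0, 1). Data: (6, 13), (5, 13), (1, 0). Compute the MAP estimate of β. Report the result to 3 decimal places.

β̂_MAP = 2.270

log p(β | y) = −Σ(yᵢ − βxᵢ)²/(2·1) − β²/(2·1) + const.
Setting the derivative to zero: Σxᵢ(yᵢ − βxᵢ)/1 − β/1 = 0, so β = Σxᵢyᵢ / (Σxᵢ² + σ²/τ²).
Σxᵢyᵢ = 6·13 + 5·13 + 1·0 = 143; Σxᵢ² = 62; σ²/τ² = 1.
β̂_MAP = 143 / (62 + 1) = 143/63 ≈ 2.270.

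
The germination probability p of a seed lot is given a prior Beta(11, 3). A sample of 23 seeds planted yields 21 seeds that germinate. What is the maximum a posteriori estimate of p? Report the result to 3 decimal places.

Prior: Beta(11, 3).
Data: 21 successes in 23 trials. The binomial likelihood contributes p^21(1−p)^2, so the posterior is Beta(11+21, 3+2) = Beta(32, 5).
For Beta(a, b) with a, b > 1 the mode is (a−1)/(a+b−2) = 31/35 ≈ 0.886.

p̂_MAP = 0.886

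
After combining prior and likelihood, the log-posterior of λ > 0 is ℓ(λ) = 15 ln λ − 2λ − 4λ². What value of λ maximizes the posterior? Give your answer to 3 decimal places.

ℓ'(λ) = 15/λ − 2 − 8λ. Setting this to zero and multiplying by λ: 8λ² + 2λ − 15 = 0.
λ = (−2 + √(2² + 4·8·15)) / (2·8) = (−2 + √484) / 16 = (−2 + 22)/16 = 5/4.
ℓ''(λ) = −15/λ² − 8 < 0, confirming a maximum.

λ̂_MAP = 1.250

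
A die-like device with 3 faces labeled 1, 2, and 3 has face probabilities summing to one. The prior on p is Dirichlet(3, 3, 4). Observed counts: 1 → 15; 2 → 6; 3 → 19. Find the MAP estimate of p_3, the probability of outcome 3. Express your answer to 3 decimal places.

The posterior is Dirichlet(αᵢ + nᵢ) = Dirichlet(18, 9, 23).
For a Dirichlet(a₁,…,a_K) with all aᵢ > 1, the mode has j-th component (aⱼ − 1)/(Σaᵢ − K).
Here Σaᵢ = 50 and K = 3, so p_3 = (23 − 1)/(50 − 3) = 22/47 ≈ 0.468.

MAP estimate: 0.468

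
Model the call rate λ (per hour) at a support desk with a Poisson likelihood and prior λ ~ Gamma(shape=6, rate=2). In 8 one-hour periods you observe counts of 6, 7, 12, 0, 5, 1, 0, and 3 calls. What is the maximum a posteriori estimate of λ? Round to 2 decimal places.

Σxᵢ = 6+7+12+0+5+1+0+3 = 34, with n = 8.
Posterior ∝ λ^5e^(−2λ) · λ^34e^(−8λ) = λ^39e^(−10λ), i.e. Gamma(shape=40, rate=10).
The mode of a Gamma(a, b) with a ≥ 1 (shape–rate) is (a−1)/b = 39/10 ≈ 3.90.

λ̂_MAP = 3.90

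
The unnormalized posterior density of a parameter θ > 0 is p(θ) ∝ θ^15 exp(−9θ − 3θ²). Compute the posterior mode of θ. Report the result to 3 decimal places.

ℓ'(θ) = 15/θ − 9 − 6θ. Setting this to zero and multiplying by θ: 6θ² + 9θ − 15 = 0.
θ = (−9 + √(9² + 4·6·15)) / (2·6) = (−9 + √441) / 12 = (−9 + 21)/12 = 1.
ℓ''(θ) = −15/θ² − 6 < 0, confirming a maximum.

θ̂_MAP = 1.000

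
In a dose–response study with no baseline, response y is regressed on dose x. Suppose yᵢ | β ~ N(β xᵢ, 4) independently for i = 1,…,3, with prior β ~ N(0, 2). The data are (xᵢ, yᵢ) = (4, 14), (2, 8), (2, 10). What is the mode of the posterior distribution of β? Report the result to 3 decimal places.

β̂_MAP = 3.538

log p(β | y) = −Σ(yᵢ − βxᵢ)²/(2·4) − β²/(2·2) + const.
Setting the derivative to zero: Σxᵢ(yᵢ − βxᵢ)/4 − β/2 = 0, so β = Σxᵢyᵢ / (Σxᵢ² + σ²/τ²).
Σxᵢyᵢ = 4·14 + 2·8 + 2·10 = 92; Σxᵢ² = 24; σ²/τ² = 2.
β̂_MAP = 92 / (24 + 2) = 92/26 ≈ 3.538.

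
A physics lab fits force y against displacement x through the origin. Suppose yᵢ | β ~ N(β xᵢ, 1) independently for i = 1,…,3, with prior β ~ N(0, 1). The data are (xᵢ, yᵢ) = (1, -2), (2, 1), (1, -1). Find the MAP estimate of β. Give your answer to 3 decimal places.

β̂_MAP = -0.143

log p(β | y) = −Σ(yᵢ − βxᵢ)²/(2·1) − β²/(2·1) + const.
Setting the derivative to zero: Σxᵢ(yᵢ − βxᵢ)/1 − β/1 = 0, so β = Σxᵢyᵢ / (Σxᵢ² + σ²/τ²).
Σxᵢyᵢ = 1·(-2) + 2·1 + 1·(-1) = -1; Σxᵢ² = 6; σ²/τ² = 1.
β̂_MAP = -1 / (6 + 1) = (-1)/7 ≈ -0.143.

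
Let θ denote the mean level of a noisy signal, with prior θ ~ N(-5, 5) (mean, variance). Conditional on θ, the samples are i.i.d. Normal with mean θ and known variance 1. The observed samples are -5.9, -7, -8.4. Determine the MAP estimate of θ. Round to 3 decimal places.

θ̂_MAP = -6.969

n = 3; x̄ = ((-5.9) + (-7) + (-8.4))/3 = -21.3/3 = -7.1.
For a Normal prior and Normal likelihood with known variance, the posterior is Normal; its mode equals its mean, the precision-weighted average.
Prior precision 1/σ₀² = 1/5 = 0.2; data precision n/σ² = 3/1 = 3.
θ̂ = (0.2·(-5) + 3·(-7.1)) / (0.2 + 3) = (-22.3)/3.2 = -6.96875 ≈ -6.969.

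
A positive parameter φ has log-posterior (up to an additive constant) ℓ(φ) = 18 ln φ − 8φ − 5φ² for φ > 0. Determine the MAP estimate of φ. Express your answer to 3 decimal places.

φ̂_MAP = 1.000

ℓ'(φ) = 18/φ − 8 − 10φ. Setting this to zero and multiplying by φ: 10φ² + 8φ − 18 = 0.
φ = (−8 + √(8² + 4·10·18)) / (2·10) = (−8 + √784) / 20 = (−8 + 28)/20 = 1.
ℓ''(φ) = −18/φ² − 10 < 0, confirming a maximum.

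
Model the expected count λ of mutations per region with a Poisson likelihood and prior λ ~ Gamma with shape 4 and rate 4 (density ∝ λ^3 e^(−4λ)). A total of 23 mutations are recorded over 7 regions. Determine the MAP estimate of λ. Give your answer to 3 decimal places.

Σxᵢ = 23, n = 7.
Posterior ∝ λ^3e^(−4λ) · λ^23e^(−7λ) = λ^26e^(−11λ), i.e. Gamma(shape=27, rate=11).
The mode of a Gamma(a, b) with a ≥ 1 (shape–rate) is (a−1)/b = 26/11 ≈ 2.364.

λ̂_MAP = 2.364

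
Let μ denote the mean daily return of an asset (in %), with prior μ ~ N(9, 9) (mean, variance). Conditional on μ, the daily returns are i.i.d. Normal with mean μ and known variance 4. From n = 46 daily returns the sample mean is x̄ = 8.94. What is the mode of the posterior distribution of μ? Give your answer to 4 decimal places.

n = 46, x̄ = 8.94.
For a Normal prior and Normal likelihood with known variance, the posterior is Normal; its mode equals its mean, the precision-weighted average.
Prior precision 1/σ₀² = 1/9; data precision n/σ² = 46/4 = 11.5.
μ̂ = ((1/9)·9 + 11.5·8.94) / (1/9 + 11.5) = 103.81/(209/18) = 93429/10450 ≈ 8.9406.

μ̂_MAP = 8.9406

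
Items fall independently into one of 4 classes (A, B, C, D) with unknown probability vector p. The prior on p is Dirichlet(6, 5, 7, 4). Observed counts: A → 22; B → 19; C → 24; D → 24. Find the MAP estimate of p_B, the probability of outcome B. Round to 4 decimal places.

The posterior is Dirichlet(αᵢ + nᵢ) = Dirichlet(28, 24, 31, 28).
For a Dirichlet(a₁,…,a_K) with all aᵢ > 1, the mode has j-th component (aⱼ − 1)/(Σaᵢ − K).
Here Σaᵢ = 111 and K = 4, so p_B = (24 − 1)/(111 − 4) = 23/107 ≈ 0.2150.

MAP estimate of p_B = 0.2150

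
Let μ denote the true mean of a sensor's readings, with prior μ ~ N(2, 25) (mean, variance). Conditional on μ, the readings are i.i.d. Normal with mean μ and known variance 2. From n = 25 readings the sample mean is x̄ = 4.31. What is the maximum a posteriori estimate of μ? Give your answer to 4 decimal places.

n = 25, x̄ = 4.31.
For a Normal prior and Normal likelihood with known variance, the posterior is Normal; its mode equals its mean, the precision-weighted average.
Prior precision 1/σ₀² = 1/25 = 0.04; data precision n/σ² = 25/2 = 12.5.
μ̂ = (0.04·2 + 12.5·4.31) / (0.04 + 12.5) = 53.955/12.54 = 327/76 ≈ 4.3026.

μ̂_MAP = 4.3026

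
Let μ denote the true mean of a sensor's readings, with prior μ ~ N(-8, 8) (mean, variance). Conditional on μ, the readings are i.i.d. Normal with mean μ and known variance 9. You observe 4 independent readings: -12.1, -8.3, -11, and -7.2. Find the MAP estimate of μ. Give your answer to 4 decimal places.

n = 4; x̄ = ((-12.1) + (-8.3) + (-11) + (-7.2))/4 = -38.6/4 = -9.65.
For a Normal prior and Normal likelihood with known variance, the posterior is Normal; its mode equals its mean, the precision-weighted average.
Prior precision 1/σ₀² = 1/8 = 0.125; data precision n/σ² = 4/9.
μ̂ = (0.125·(-8) + (4/9)·(-9.65)) / (0.125 + 4/9) = (-238/45)/(41/72) = -1904/205 ≈ -9.2878.

μ̂_MAP = -9.2878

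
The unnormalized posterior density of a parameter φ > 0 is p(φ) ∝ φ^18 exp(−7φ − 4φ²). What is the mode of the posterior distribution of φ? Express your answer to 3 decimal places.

ℓ'(φ) = 18/φ − 7 − 8φ. Setting this to zero and multiplying by φ: 8φ² + 7φ − 18 = 0.
φ = (−7 + √(7² + 4·8·18)) / (2·8) = (−7 + √625) / 16 = (−7 + 25)/16 = 9/8.
ℓ''(φ) = −18/φ² − 8 < 0, confirming a maximum.

φ̂_MAP = 1.125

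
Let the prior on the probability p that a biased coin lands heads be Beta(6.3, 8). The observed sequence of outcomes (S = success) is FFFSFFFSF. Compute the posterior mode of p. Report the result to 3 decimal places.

Prior: Beta(6.3, 8).
Data: 2 successes in 9 trials (from the sequence). The binomial likelihood contributes p^2(1−p)^7, so the posterior is Beta(6.3+2, 8+7) = Beta(8.3, 15).
For Beta(a, b) with a, b > 1 the mode is (a−1)/(a+b−2) = 7.3/21.3 ≈ 0.343.

p̂_MAP = 0.343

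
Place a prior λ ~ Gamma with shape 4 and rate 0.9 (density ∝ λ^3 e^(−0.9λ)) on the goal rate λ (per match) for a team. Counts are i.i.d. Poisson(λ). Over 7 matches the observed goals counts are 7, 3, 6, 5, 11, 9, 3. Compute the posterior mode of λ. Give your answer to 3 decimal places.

λ̂_MAP = 5.949

Σxᵢ = 7+3+6+5+11+9+3 = 44, with n = 7.
Posterior ∝ λ^3e^(−0.9λ) · λ^44e^(−7λ) = λ^47e^(−7.9λ), i.e. Gamma(shape=48, rate=7.9).
The mode of a Gamma(a, b) with a ≥ 1 (shape–rate) is (a−1)/b = 47/7.9 ≈ 5.949.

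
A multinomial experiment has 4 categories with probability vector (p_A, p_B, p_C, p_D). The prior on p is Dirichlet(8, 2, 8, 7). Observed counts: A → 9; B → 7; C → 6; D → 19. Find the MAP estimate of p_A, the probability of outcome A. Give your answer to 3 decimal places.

The posterior is Dirichlet(αᵢ + nᵢ) = Dirichlet(17, 9, 14, 26).
For a Dirichlet(a₁,…,a_K) with all aᵢ > 1, the mode has j-th component (aⱼ − 1)/(Σaᵢ − K).
Here Σaᵢ = 66 and K = 4, so p_A = (17 − 1)/(66 − 4) = 16/62 ≈ 0.258.

MAP estimate of p_A = 0.258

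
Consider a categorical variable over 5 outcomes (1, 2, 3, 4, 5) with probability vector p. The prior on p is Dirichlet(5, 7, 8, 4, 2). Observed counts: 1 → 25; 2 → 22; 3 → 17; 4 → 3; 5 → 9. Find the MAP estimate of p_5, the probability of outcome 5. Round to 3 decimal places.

The posterior is Dirichlet(αᵢ + nᵢ) = Dirichlet(30, 29, 25, 7, 11).
For a Dirichlet(a₁,…,a_K) with all aᵢ > 1, the mode has j-th component (aⱼ − 1)/(Σaᵢ − K).
Here Σaᵢ = 102 and K = 5, so p_5 = (11 − 1)/(102 − 5) = 10/97 ≈ 0.103.

MAP estimate: 0.103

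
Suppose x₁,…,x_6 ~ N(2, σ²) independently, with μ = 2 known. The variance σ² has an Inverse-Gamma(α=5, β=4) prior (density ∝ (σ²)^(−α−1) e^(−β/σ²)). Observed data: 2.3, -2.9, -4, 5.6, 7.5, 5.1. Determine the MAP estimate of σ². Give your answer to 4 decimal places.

Sum of squared deviations about the known mean: SS = (2.3−2)² + (-2.9−2)² + (-4−2)² + (5.6−2)² + (7.5−2)² + (5.1−2)² = 112.92.
The Normal likelihood contributes (σ²)^(−n/2) exp(−SS/(2σ²)), so the posterior is Inverse-Gamma(α + n/2, β + SS/2) = Inverse-Gamma(8, 60.46).
The mode of Inverse-Gamma(a, b) is b/(a+1) = 60.46/9 ≈ 6.7178.

σ̂²_MAP = 6.7178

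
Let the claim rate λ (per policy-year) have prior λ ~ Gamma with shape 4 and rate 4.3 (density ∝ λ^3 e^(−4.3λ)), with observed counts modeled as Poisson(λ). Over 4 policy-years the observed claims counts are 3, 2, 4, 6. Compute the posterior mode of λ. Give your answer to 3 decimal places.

λ̂_MAP = 2.169

Σxᵢ = 3+2+4+6 = 15, with n = 4.
Posterior ∝ λ^3e^(−4.3λ) · λ^15e^(−4λ) = λ^18e^(−8.3λ), i.e. Gamma(shape=19, rate=8.3).
The mode of a Gamma(a, b) with a ≥ 1 (shape–rate) is (a−1)/b = 18/8.3 ≈ 2.169.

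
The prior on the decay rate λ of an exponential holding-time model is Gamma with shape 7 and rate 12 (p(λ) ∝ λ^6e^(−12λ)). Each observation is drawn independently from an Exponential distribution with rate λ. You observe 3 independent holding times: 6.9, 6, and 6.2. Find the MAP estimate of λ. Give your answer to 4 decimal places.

λ̂_MAP = 0.2894

The Exponential(rate=λ) likelihood is ∝ λ^n e^(−λΣtᵢ). Here n = 3 and Σtᵢ = 6.9 + 6 + 6.2 = 19.1.
Posterior ∝ λ^6e^(−12λ) · λ^3e^(−19.1λ) = λ^9e^(−31.1λ), i.e. Gamma(10, 31.1).
Mode = (a−1)/b = 9/31.1 ≈ 0.2894.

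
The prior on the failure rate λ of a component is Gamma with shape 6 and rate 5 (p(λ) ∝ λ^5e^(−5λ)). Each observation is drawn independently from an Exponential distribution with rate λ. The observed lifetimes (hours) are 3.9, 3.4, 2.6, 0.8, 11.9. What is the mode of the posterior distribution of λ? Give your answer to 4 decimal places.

λ̂_MAP = 0.3623

The Exponential(rate=λ) likelihood is ∝ λ^n e^(−λΣtᵢ). Here n = 5 and Σtᵢ = 3.9 + 3.4 + 2.6 + 0.8 + 11.9 = 22.6.
Posterior ∝ λ^5e^(−5λ) · λ^5e^(−22.6λ) = λ^10e^(−27.6λ), i.e. Gamma(11, 27.6).
Mode = (a−1)/b = 10/27.6 ≈ 0.3623.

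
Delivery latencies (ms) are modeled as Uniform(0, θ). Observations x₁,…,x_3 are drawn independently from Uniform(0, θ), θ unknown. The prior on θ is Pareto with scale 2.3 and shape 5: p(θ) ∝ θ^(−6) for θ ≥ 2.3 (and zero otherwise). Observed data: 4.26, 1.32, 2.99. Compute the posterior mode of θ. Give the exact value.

The Uniform(0, θ) likelihood is θ^(−n) for θ ≥ max(xᵢ), zero otherwise. Here max(xᵢ) = 4.26.
Posterior ∝ θ^(−6) · θ^(−3) = θ^(−9) on θ ≥ max(2.3, 4.26) = 4.26.
This density is strictly decreasing in θ, so the posterior mode lies at the lower boundary of the support.

θ̂_MAP = 4.26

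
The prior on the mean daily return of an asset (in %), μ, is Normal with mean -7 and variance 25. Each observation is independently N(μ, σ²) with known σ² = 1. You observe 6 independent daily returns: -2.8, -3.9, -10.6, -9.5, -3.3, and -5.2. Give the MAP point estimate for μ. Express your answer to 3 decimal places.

μ̂_MAP = -5.891

n = 6; x̄ = ((-2.8) + (-3.9) + (-10.6) + (-9.5) + (-3.3) + (-5.2))/6 = -35.3/6 = -353/60 ≈ -5.8833.
For a Normal prior and Normal likelihood with known variance, the posterior is Normal; its mode equals its mean, the precision-weighted average.
Prior precision 1/σ₀² = 1/25 = 0.04; data precision n/σ² = 6/1 = 6.
μ̂ = (0.04·(-7) + 6·(-353/60)) / (0.04 + 6) = (-35.58)/6.04 = -1779/302 ≈ -5.891.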